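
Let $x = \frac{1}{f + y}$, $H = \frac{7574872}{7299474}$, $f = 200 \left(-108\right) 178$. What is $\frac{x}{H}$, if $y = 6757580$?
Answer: $\frac{280749}{848612910160} \approx 3.3083 \cdot 10^{-7}$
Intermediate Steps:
$f = -3844800$ ($f = \left(-21600\right) 178 = -3844800$)
$H = \frac{3787436}{3649737}$ ($H = 7574872 \cdot \frac{1}{7299474} = \frac{3787436}{3649737} \approx 1.0377$)
$x = \frac{1}{2912780}$ ($x = \frac{1}{-3844800 + 6757580} = \frac{1}{2912780} \approx 3.4331 \cdot 10^{-7}$)
$\frac{x}{H} = \frac{1}{2912780 \cdot \frac{3787436}{3649737}} = \frac{1}{2912780} \cdot \frac{3649737}{3787436} = \frac{280749}{848612910160}$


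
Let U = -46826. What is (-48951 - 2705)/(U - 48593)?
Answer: 51656/95419 ≈ 0.54136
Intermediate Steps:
(-48951 - 2705)/(U - 48593) = (-48951 - 2705)/(-46826 - 48593) = -51656/(-95419) = -51656*(-1/95419) = 51656/95419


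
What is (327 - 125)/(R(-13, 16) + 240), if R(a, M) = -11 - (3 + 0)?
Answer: 101/113 ≈ 0.89381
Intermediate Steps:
R(a, M) = -14 (R(a, M) = -11 - 1*3 = -11 - 3 = -14)
(327 - 125)/(R(-13, 16) + 240) = (327 - 125)/(-14 + 240) = 202/226 = 202*(1/226) = 101/113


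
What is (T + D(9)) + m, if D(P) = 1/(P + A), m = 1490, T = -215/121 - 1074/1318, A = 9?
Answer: 2134959803/1435302 ≈ 1487.5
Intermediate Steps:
T = -206662/79739 (T = -215*1/121 - 1074*1/1318 = -215/121 - 537/659 = -206662/79739 ≈ -2.5917)
D(P) = 1/(9 + P) (D(P) = 1/(P + 9) = 1/(9 + P))
(T + D(9)) + m = (-206662/79739 + 1/(9 + 9)) + 1490 = (-206662/79739 + 1/18) + 1490 = -3640177/1435302 + 1490 = 2134959803/1435302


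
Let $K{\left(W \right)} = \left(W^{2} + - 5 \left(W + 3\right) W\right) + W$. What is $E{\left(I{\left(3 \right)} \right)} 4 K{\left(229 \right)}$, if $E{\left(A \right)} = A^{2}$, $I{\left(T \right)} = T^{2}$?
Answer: $-69002280$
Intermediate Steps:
$K{\left(W \right)} = W + W^{2} + W \left(-15 - 5 W\right)$ ($K{\left(W \right)} = \left(W^{2} + - 5 \left(3 + W\right) W\right) + W = \left(W^{2} + \left(-15 - 5 W\right) W\right) + W = \left(W^{2} + W \left(-15 - 5 W\right)\right) + W = W + W^{2} + W \left(-15 - 5 W\right)$)
$E{\left(I{\left(3 \right)} \right)} 4 K{\left(229 \right)} = \left(3^{2}\right)^{2} \cdot 4 \left(\left(-2\right) 229 \left(7 + 2 \cdot 229\right)\right) = 9^{2} \cdot 4 \left(\left(-2\right) 229 \left(7 + 458\right)\right) = 81 \cdot 4 \left(\left(-2\right) 229 \cdot 465\right) = 324 \left(-212970\right) = -69002280$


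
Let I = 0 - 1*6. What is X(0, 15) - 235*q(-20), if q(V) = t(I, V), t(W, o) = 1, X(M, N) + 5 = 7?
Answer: -233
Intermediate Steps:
I = -6 (I = 0 - 6 = -6)
X(M, N) = 2 (X(M, N) = -5 + 7 = 2)
q(V) = 1
X(0, 15) - 235*q(-20) = 2 - 235*1 = 2 - 235 = -233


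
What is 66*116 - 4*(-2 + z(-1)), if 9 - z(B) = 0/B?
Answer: 7628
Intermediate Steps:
z(B) = 9 (z(B) = 9 - 0/B = 9 - 1*0 = 9 + 0 = 9)
66*116 - 4*(-2 + z(-1)) = 66*116 - 4*(-2 + 9) = 7656 - 4*7 = 7656 - 28 = 7628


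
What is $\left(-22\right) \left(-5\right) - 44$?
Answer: $66$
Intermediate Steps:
$\left(-22\right) \left(-5\right) - 44 = 110 - 44 = 66$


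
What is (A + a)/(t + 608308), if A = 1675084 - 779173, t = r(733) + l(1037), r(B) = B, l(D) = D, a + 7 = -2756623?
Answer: -265817/87154 ≈ -3.0500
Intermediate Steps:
a = -2756630 (a = -7 - 2756623 = -2756630)
t = 1770 (t = 733 + 1037 = 1770)
A = 895911
(A + a)/(t + 608308) = (895911 - 2756630)/(1770 + 608308) = -1860719/610078 = -1860719*1/610078 = -265817/87154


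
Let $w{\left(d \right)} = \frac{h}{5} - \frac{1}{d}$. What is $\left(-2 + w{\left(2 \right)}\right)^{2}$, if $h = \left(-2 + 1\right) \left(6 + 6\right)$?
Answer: $\frac{2401}{100} \approx 24.01$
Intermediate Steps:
$h = -12$ ($h = \left(-1\right) 12 = -12$)
$w{\left(d \right)} = - \frac{12}{5} - \frac{1}{d}$
$\left(-2 + w{\left(2 \right)}\right)^{2} = \left(-2 - \frac{29}{10}\right)^{2} = \left(- \frac{49}{10}\right)^{2} = \frac{2401}{100}$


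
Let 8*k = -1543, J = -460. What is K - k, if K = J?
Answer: -2137/8 ≈ -267.13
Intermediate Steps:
k = -1543/8 (k = (⅛)*(-1543) = -1543/8 ≈ -192.88)
K = -460
K - k = -460 - 1*(-1543/8) = -460 + 1543/8 = -2137/8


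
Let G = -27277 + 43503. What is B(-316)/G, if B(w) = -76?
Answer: -2/427 ≈ -0.0046838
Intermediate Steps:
G = 16226
B(-316)/G = -76/16226 = -76*1/16226 = -2/427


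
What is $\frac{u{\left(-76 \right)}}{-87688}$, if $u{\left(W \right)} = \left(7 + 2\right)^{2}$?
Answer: $- \frac{81}{87688} \approx -0.00092373$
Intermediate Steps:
$u{\left(W \right)} = 81$ ($u{\left(W \right)} = 9^{2} = 81$)
$\frac{u{\left(-76 \right)}}{-87688} = \frac{81}{-87688} = 81 \left(- \frac{1}{87688}\right) = - \frac{81}{87688}$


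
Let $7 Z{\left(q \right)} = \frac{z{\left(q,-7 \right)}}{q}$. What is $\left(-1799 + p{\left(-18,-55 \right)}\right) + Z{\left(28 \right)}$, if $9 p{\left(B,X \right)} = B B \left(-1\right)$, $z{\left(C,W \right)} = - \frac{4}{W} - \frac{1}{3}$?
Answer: $- \frac{7552855}{4116} \approx -1835.0$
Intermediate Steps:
$z{\left(C,W \right)} = - \frac{1}{3} - \frac{4}{W}$ ($z{\left(C,W \right)} = - \frac{4}{W} - \frac{1}{3} = - \frac{1}{3} - \frac{4}{W}$)
$Z{\left(q \right)} = \frac{5}{147 q}$ ($Z{\left(q \right)} = \frac{\frac{-12 - -7}{3 \left(-7\right)} \frac{1}{q}}{7} = \frac{\frac{1}{3} \left(- \frac{1}{7}\right) \left(-12 + 7\right) \frac{1}{q}}{7} = \frac{\frac{1}{3} \left(- \frac{1}{7}\right) \left(-5\right) \frac{1}{q}}{7} = \frac{\frac{5}{21} \frac{1}{q}}{7} = \frac{5}{147 q}$)
$p{\left(B,X \right)} = - \frac{B^{2}}{9}$ ($p{\left(B,X \right)} = \frac{B B \left(-1\right)}{9} = \frac{B^{2} \left(-1\right)}{9} = \frac{\left(-1\right) B^{2}}{9} = - \frac{B^{2}}{9}$)
$\left(-1799 + p{\left(-18,-55 \right)}\right) + Z{\left(28 \right)} = \left(-1799 - \frac{\left(-18\right)^{2}}{9}\right) + \frac{5}{147 \cdot 28} = \left(-1799 - 36\right) + \frac{5}{147} \cdot \frac{1}{28} = \left(-1799 - 36\right) + \frac{5}{4116} = -1835 + \frac{5}{4116} = - \frac{7552855}{4116}$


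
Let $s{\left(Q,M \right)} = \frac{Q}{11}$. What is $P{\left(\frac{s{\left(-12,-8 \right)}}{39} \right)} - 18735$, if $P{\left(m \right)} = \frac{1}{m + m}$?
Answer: $- \frac{150023}{8} \approx -18753.0$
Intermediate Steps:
$s{\left(Q,M \right)} = \frac{Q}{11}$ ($s{\left(Q,M \right)} = Q \frac{1}{11} = \frac{Q}{11}$)
$P{\left(m \right)} = \frac{1}{2 m}$
$P{\left(\frac{s{\left(-12,-8 \right)}}{39} \right)} - 18735 = \frac{1}{2 \frac{\frac{1}{11} \left(-12\right)}{39}} - 18735 = \frac{1}{2 \left(\left(- \frac{12}{11}\right) \frac{1}{39}\right)} - 18735 = \frac{1}{2 \left(- \frac{4}{143}\right)} - 18735 = \frac{1}{2} \left(- \frac{143}{4}\right) - 18735 = - \frac{143}{8} - 18735 = - \frac{150023}{8}$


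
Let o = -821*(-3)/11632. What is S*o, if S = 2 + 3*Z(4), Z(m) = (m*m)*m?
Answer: 238911/5816 ≈ 41.078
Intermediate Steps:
Z(m) = m**3 (Z(m) = m**2*m = m**3)
o = 2463/11632 (o = 2463*(1/11632) = 2463/11632 ≈ 0.21174)
S = 194 (S = 2 + 3*4**3 = 2 + 3*64 = 2 + 192 = 194)
S*o = 194*(2463/11632) = 238911/5816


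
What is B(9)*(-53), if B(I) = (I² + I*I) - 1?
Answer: -8533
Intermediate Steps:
B(I) = -1 + 2*I² (B(I) = (I² + I²) - 1 = 2*I² - 1 = -1 + 2*I²)
B(9)*(-53) = (-1 + 2*9²)*(-53) = (-1 + 2*81)*(-53) = (-1 + 162)*(-53) = 161*(-53) = -8533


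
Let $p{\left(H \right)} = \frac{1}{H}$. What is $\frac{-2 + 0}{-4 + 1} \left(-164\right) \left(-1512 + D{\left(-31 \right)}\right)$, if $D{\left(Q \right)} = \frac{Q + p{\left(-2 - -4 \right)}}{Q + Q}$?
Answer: $\frac{15369014}{93} \approx 1.6526 \cdot 10^{5}$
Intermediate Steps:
$D{\left(Q \right)} = \frac{\frac{1}{2} + Q}{2 Q}$ ($D{\left(Q \right)} = \frac{Q + \frac{1}{-2 - -4}}{Q + Q} = \frac{Q + \frac{1}{-2 + 4}}{2 Q} = \left(Q + \frac{1}{2}\right) \frac{1}{2 Q} = \left(\frac{1}{2} + Q\right) \frac{1}{2 Q} = \frac{\frac{1}{2} + Q}{2 Q}$)
$\frac{-2 + 0}{-4 + 1} \left(-164\right) \left(-1512 + D{\left(-31 \right)}\right) = \frac{-2 + 0}{-4 + 1} \left(-164\right) \left(-1512 + \frac{1 + 2 \left(-31\right)}{4 \left(-31\right)}\right) = - \frac{2}{-3} \left(-164\right) \left(-1512 + \frac{1}{4} \left(- \frac{1}{31}\right) \left(1 - 62\right)\right) = \left(-2\right) \left(- \frac{1}{3}\right) \left(-164\right) \left(-1512 + \frac{1}{4} \left(- \frac{1}{31}\right) \left(-61\right)\right) = \frac{2}{3} \left(-164\right) \left(-1512 + \frac{61}{124}\right) = \left(- \frac{328}{3}\right) \left(- \frac{187427}{124}\right) = \frac{15369014}{93}$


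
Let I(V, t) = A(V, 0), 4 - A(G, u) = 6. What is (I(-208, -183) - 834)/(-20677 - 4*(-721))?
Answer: 836/17793 ≈ 0.046985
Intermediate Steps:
A(G, u) = -2 (A(G, u) = 4 - 1*6 = 4 - 6 = -2)
I(V, t) = -2
(I(-208, -183) - 834)/(-20677 - 4*(-721)) = (-2 - 834)/(-20677 - 4*(-721)) = -836/(-20677 + 2884) = -836/(-17793) = -836*(-1/17793) = 836/17793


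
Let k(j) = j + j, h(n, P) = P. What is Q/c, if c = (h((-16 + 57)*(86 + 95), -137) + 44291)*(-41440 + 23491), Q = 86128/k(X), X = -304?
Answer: 5383/30115765548 ≈ 1.7874e-7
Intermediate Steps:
k(j) = 2*j
Q = -5383/38 (Q = 86128/((2*(-304))) = 86128/(-608) = 86128*(-1/608) = -5383/38 ≈ -141.66)
c = -792520146 (c = (-137 + 44291)*(-41440 + 23491) = 44154*(-17949) = -792520146)
Q/c = -5383/38/(-792520146) = -5383/38*(-1/792520146) = 5383/30115765548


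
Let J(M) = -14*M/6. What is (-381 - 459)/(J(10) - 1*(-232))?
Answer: -1260/313 ≈ -4.0256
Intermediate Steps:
J(M) = -7*M/3
(-381 - 459)/(J(10) - 1*(-232)) = (-381 - 459)/(-7/3*10 - 1*(-232)) = -840/(-70/3 + 232) = -840/626/3 = -840*3/626 = -1260/313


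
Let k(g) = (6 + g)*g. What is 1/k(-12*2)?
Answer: 1/432 ≈ 0.0023148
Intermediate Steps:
k(g) = g*(6 + g)
1/k(-12*2) = 1/((-12*2)*(6 - 12*2)) = 1/(-24*(6 - 24)) = 1/(-24*(-18)) = 1/432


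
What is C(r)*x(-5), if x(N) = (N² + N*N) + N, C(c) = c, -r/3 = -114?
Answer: 15390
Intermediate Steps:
r = 342 (r = -3*(-114) = 342)
x(N) = N + 2*N² (x(N) = (N² + N²) + N = 2*N² + N = N + 2*N²)
C(r)*x(-5) = 342*(-5*(1 + 2*(-5))) = 342*(-5*(1 - 10)) = 342*(-5*(-9)) = 342*45 = 15390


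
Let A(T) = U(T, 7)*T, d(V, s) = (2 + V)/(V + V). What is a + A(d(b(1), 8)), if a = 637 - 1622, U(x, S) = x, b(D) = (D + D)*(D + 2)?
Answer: -8861/9 ≈ -984.56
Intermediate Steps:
b(D) = 2*D*(2 + D) (b(D) = (2*D)*(2 + D) = 2*D*(2 + D))
d(V, s) = (2 + V)/(2*V) (d(V, s) = (2 + V)/((2*V)) = (2 + V)*(1/(2*V)) = (2 + V)/(2*V))
A(T) = T² (A(T) = T*T = T²)
a = -985
a + A(d(b(1), 8)) = -985 + ((2 + 2*1*(2 + 1))/(2*((2*1*(2 + 1)))))² = -985 + ((2 + 2*1*3)/(2*((2*1*3))))² = -985 + ((½)*(2 + 6)/6)² = -985 + ((½)*(⅙)*8)² = -985 + (⅔)² = -985 + 4/9 = -8861/9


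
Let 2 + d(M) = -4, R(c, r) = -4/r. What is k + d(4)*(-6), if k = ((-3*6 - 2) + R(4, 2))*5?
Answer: -74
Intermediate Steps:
d(M) = -6 (d(M) = -2 - 4 = -6)
k = -110 (k = ((-3*6 - 2) - 4/2)*5 = ((-18 - 2) - 4*½)*5 = (-20 - 2)*5 = -22*5 = -110)
k + d(4)*(-6) = -110 - 6*(-6) = -110 + 36 = -74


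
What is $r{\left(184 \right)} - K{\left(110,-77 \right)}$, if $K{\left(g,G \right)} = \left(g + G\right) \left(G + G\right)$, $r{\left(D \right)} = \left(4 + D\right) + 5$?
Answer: $5275$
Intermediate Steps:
$r{\left(D \right)} = 9 + D$
$K{\left(g,G \right)} = 2 G \left(G + g\right)$ ($K{\left(g,G \right)} = \left(G + g\right) 2 G = 2 G \left(G + g\right)$)
$r{\left(184 \right)} - K{\left(110,-77 \right)} = \left(9 + 184\right) - 2 \left(-77\right) \left(-77 + 110\right) = 193 - 2 \left(-77\right) 33 = 193 - -5082 = 193 + 5082 = 5275$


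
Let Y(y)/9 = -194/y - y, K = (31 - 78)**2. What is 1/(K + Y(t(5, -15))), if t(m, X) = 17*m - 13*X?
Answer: -140/44413 ≈ -0.0031522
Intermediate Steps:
K = 2209 (K = (-47)**2 = 2209)
t(m, X) = -13*X + 17*m
Y(y) = -1746/y - 9*y (Y(y) = 9*(-194/y - y) = 9*(-y - 194/y) = -1746/y - 9*y)
1/(K + Y(t(5, -15))) = 1/(2209 + (-1746/(-13*(-15) + 17*5) - 9*(-13*(-15) + 17*5))) = 1/(2209 + (-1746/(195 + 85) - 9*(195 + 85))) = 1/(2209 + (-1746/280 - 9*280)) = 1/(2209 + (-1746*1/280 - 2520)) = 1/(2209 + (-873/140 - 2520)) = 1/(2209 - 353673/140) = 1/(-44413/140) = -140/44413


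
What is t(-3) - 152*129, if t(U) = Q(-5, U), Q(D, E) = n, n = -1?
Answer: -19609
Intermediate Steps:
Q(D, E) = -1
t(U) = -1
t(-3) - 152*129 = -1 - 152*129 = -1 - 19608 = -19609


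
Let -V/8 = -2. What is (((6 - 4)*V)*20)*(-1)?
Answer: -640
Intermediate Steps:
V = 16 (V = -8*(-2) = 16)
(((6 - 4)*V)*20)*(-1) = (((6 - 4)*16)*20)*(-1) = ((2*16)*20)*(-1) = (32*20)*(-1) = 640*(-1) = -640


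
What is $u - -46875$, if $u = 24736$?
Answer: $71611$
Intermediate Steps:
$u - -46875 = 24736 - -46875 = 24736 + 46875 = 71611$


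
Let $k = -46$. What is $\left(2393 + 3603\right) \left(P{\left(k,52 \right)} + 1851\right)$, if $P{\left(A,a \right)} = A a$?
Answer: $-3243836$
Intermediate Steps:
$\left(2393 + 3603\right) \left(P{\left(k,52 \right)} + 1851\right) = \left(2393 + 3603\right) \left(\left(-46\right) 52 + 1851\right) = 5996 \left(-2392 + 1851\right) = 5996 \left(-541\right) = -3243836$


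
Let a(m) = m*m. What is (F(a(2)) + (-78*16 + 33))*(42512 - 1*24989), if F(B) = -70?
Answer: -22517055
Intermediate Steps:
a(m) = m²
(F(a(2)) + (-78*16 + 33))*(42512 - 1*24989) = (-70 + (-78*16 + 33))*(42512 - 1*24989) = (-70 + (-1248 + 33))*(42512 - 24989) = (-70 - 1215)*17523 = -1285*17523 = -22517055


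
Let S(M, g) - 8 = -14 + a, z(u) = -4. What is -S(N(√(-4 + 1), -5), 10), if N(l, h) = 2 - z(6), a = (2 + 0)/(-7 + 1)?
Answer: 19/3 ≈ 6.3333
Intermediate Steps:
a = -⅓ (a = 2/(-6) = 2*(-⅙) = -⅓ ≈ -0.33333)
N(l, h) = 6 (N(l, h) = 2 - 1*(-4) = 2 + 4 = 6)
S(M, g) = -19/3 (S(M, g) = 8 + (-14 - ⅓) = 8 - 43/3 = -19/3)
-S(N(√(-4 + 1), -5), 10) = -1*(-19/3) = 19/3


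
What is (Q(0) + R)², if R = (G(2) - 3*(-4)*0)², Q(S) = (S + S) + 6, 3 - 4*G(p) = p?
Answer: 9409/256 ≈ 36.754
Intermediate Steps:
G(p) = ¾ - p/4
Q(S) = 6 + 2*S (Q(S) = 2*S + 6 = 6 + 2*S)
R = 1/16 (R = ((¾ - ¼*2) - 3*(-4)*0)² = ((¾ - ½) + 12*0)² = (¼ + 0)² = (¼)² = 1/16 ≈ 0.062500)
(Q(0) + R)² = ((6 + 2*0) + 1/16)² = ((6 + 0) + 1/16)² = (6 + 1/16)² = (97/16)² = 9409/256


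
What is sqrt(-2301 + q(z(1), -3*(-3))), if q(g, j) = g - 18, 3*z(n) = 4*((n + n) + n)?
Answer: I*sqrt(2315) ≈ 48.114*I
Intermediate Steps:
z(n) = 4*n (z(n) = (4*((n + n) + n))/3 = (4*(2*n + n))/3 = (4*(3*n))/3 = (12*n)/3 = 4*n)
q(g, j) = -18 + g
sqrt(-2301 + q(z(1), -3*(-3))) = sqrt(-2301 + (-18 + 4*1)) = sqrt(-2301 + (-18 + 4)) = sqrt(-2301 - 14) = sqrt(-2315) = I*sqrt(2315)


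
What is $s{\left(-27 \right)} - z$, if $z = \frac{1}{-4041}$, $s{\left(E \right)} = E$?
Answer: $- \frac{109106}{4041} \approx -27.0$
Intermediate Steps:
$z = - \frac{1}{4041} \approx -0.00024746$
$s{\left(-27 \right)} - z = -27 - - \frac{1}{4041} = -27 + \frac{1}{4041} = - \frac{109106}{4041}$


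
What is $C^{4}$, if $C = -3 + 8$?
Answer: $625$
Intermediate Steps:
$C = 5$
$C^{4} = 5^{4} = 625$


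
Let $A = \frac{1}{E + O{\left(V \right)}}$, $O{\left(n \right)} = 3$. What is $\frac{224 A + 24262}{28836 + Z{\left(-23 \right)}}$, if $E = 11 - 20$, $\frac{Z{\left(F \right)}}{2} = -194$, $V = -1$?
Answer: $\frac{5191}{6096} \approx 0.85154$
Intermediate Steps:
$Z{\left(F \right)} = -388$ ($Z{\left(F \right)} = 2 \left(-194\right) = -388$)
$E = -9$ ($E = 11 - 20 = -9$)
$A = - \frac{1}{6}$ ($A = \frac{1}{-9 + 3} = \frac{1}{-6} = - \frac{1}{6} \approx -0.16667$)
$\frac{224 A + 24262}{28836 + Z{\left(-23 \right)}} = \frac{224 \left(- \frac{1}{6}\right) + 24262}{28836 - 388} = \frac{- \frac{112}{3} + 24262}{28448} = \frac{72674}{3} \cdot \frac{1}{28448} = \frac{5191}{6096}$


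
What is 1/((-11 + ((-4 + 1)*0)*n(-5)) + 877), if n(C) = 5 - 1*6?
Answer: 1/866 ≈ 0.0011547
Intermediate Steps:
n(C) = -1 (n(C) = 5 - 6 = -1)
1/((-11 + ((-4 + 1)*0)*n(-5)) + 877) = 1/((-11 + ((-4 + 1)*0)*(-1)) + 877) = 1/((-11 - 3*0*(-1)) + 877) = 1/((-11 + 0*(-1)) + 877) = 1/((-11 + 0) + 877) = 1/(-11 + 877) = 1/866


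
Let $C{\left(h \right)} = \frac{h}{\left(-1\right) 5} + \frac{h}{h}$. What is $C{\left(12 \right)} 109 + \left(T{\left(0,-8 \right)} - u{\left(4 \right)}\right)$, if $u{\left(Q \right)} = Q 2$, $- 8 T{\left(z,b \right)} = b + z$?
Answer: $- \frac{798}{5} \approx -159.6$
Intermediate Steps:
$C{\left(h \right)} = 1 - \frac{h}{5}$ ($C{\left(h \right)} = \frac{h}{-5} + 1 = h \left(- \frac{1}{5}\right) + 1 = - \frac{h}{5} + 1 = 1 - \frac{h}{5}$)
$T{\left(z,b \right)} = - \frac{b}{8} - \frac{z}{8}$ ($T{\left(z,b \right)} = - \frac{b + z}{8} = - \frac{b}{8} - \frac{z}{8}$)
$u{\left(Q \right)} = 2 Q$
$C{\left(12 \right)} 109 + \left(T{\left(0,-8 \right)} - u{\left(4 \right)}\right) = \left(1 - \frac{12}{5}\right) 109 - \left(-1 + 2 \cdot 4\right) = \left(1 - \frac{12}{5}\right) 109 + \left(\left(1 + 0\right) - 8\right) = \left(- \frac{7}{5}\right) 109 + \left(1 - 8\right) = - \frac{763}{5} - 7 = - \frac{798}{5}$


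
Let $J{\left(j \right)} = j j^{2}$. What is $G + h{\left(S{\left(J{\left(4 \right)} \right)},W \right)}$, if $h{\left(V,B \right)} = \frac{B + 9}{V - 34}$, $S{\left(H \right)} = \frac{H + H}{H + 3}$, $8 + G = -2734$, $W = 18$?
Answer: $- \frac{5897109}{2150} \approx -2742.8$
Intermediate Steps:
$J{\left(j \right)} = j^{3}$
$G = -2742$ ($G = -8 - 2734 = -2742$)
$S{\left(H \right)} = \frac{2 H}{3 + H}$
$h{\left(V,B \right)} = \frac{9 + B}{-34 + V}$
$G + h{\left(S{\left(J{\left(4 \right)} \right)},W \right)} = -2742 + \frac{9 + 18}{-34 + \frac{2 \cdot 4^{3}}{3 + 4^{3}}} = -2742 + \frac{1}{-34 + 2 \cdot 64 \frac{1}{3 + 64}} \cdot 27 = -2742 + \frac{1}{-34 + 2 \cdot 64 \cdot \frac{1}{67}} \cdot 27 = -2742 + \frac{1}{-34 + \frac{128}{67}} \cdot 27 = -2742 + \frac{1}{- \frac{2150}{67}} \cdot 27 = -2742 - \frac{1809}{2150} = - \frac{5897109}{2150}$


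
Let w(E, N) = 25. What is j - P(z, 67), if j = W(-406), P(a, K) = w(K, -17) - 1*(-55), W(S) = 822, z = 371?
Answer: 742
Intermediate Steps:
P(a, K) = 80 (P(a, K) = 25 - 1*(-55) = 25 + 55 = 80)
j = 822
j - P(z, 67) = 822 - 1*80 = 822 - 80 = 742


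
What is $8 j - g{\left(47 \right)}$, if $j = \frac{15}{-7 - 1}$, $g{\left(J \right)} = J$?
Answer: $-62$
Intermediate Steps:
$j = - \frac{15}{8}$ ($j = \frac{15}{-8} = 15 \left(- \frac{1}{8}\right) = - \frac{15}{8} \approx -1.875$)
$8 j - g{\left(47 \right)} = 8 \left(- \frac{15}{8}\right) - 47 = -15 - 47 = -62$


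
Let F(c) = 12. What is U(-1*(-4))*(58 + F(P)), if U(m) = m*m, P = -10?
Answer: 1120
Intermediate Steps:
U(m) = m²
U(-1*(-4))*(58 + F(P)) = (-1*(-4))²*(58 + 12) = 4²*70 = 16*70 = 1120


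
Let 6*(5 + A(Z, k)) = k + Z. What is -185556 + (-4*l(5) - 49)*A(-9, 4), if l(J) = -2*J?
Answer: -371007/2 ≈ -1.8550e+5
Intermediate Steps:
A(Z, k) = -5 + Z/6 + k/6 (A(Z, k) = -5 + (k + Z)/6 = -5 + (Z + k)/6 = -5 + (Z/6 + k/6) = -5 + Z/6 + k/6)
-185556 + (-4*l(5) - 49)*A(-9, 4) = -185556 + (-(-8)*5 - 49)*(-5 + (⅙)*(-9) + (⅙)*4) = -185556 + (-4*(-10) - 49)*(-5 - 3/2 + ⅔) = -185556 + (40 - 49)*(-35/6) = -185556 - 9*(-35/6) = -185556 + 105/2 = -371007/2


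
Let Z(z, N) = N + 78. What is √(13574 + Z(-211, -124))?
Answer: 2*√3382 ≈ 116.31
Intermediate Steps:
Z(z, N) = 78 + N
√(13574 + Z(-211, -124)) = √(13574 + (78 - 124)) = √(13574 - 46) = √13528 = 2*√3382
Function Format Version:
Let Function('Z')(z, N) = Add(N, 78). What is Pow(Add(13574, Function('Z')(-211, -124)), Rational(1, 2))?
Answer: Mul(2, Pow(3382, Rational(1, 2))) ≈ 116.31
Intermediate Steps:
Function('Z')(z, N) = Add(78, N)
Pow(Add(13574, Function('Z')(-211, -124)), Rational(1, 2)) = Pow(Add(13574, Add(78, -124)), Rational(1, 2)) = Pow(Add(13574, -46), Rational(1, 2)) = Pow(13528, Rational(1, 2)) = Mul(2, Pow(3382, Rational(1, 2)))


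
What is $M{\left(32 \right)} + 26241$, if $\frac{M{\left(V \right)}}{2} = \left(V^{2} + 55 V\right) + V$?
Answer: $31873$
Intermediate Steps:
$M{\left(V \right)} = 2 V^{2} + 112 V$ ($M{\left(V \right)} = 2 \left(\left(V^{2} + 55 V\right) + V\right) = 2 \left(V^{2} + 56 V\right) = 2 V^{2} + 112 V$)
$M{\left(32 \right)} + 26241 = 2 \cdot 32 \left(56 + 32\right) + 26241 = 2 \cdot 32 \cdot 88 + 26241 = 5632 + 26241 = 31873$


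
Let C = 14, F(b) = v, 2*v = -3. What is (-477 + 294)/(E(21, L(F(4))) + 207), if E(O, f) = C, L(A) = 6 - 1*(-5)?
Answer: -183/221 ≈ -0.82805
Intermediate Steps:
v = -3/2 (v = (½)*(-3) = -3/2 ≈ -1.5000)
F(b) = -3/2
L(A) = 11 (L(A) = 6 + 5 = 11)
E(O, f) = 14
(-477 + 294)/(E(21, L(F(4))) + 207) = (-477 + 294)/(14 + 207) = -183/221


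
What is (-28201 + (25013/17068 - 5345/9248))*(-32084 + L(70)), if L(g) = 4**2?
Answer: 524788448129475/580312 ≈ 9.0432e+8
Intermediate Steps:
L(g) = 16
(-28201 + (25013/17068 - 5345/9248))*(-32084 + L(70)) = (-28201 + (25013/17068 - 5345/9248))*(-32084 + 16) = (-28201 + (25013*(1/17068) - 5345*1/9248))*(-32068) = (-28201 + (25013/17068 - 5345/9248))*(-32068) = (-28201 + 2060173/2321248)*(-32068) = -65459454675/2321248*(-32068) = 524788448129475/580312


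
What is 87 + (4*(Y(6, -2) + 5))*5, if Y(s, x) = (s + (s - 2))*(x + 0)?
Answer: -213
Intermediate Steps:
Y(s, x) = x*(-2 + 2*s) (Y(s, x) = (s + (-2 + s))*x = (-2 + 2*s)*x = x*(-2 + 2*s))
87 + (4*(Y(6, -2) + 5))*5 = 87 + (4*(2*(-2)*(-1 + 6) + 5))*5 = 87 + (4*(2*(-2)*5 + 5))*5 = 87 + (4*(-20 + 5))*5 = 87 + (4*(-15))*5 = 87 - 60*5 = 87 - 300 = -213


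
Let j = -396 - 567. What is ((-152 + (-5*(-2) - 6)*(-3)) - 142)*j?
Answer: 294678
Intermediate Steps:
j = -963
((-152 + (-5*(-2) - 6)*(-3)) - 142)*j = ((-152 + (-5*(-2) - 6)*(-3)) - 142)*(-963) = ((-152 + (10 - 6)*(-3)) - 142)*(-963) = ((-152 + 4*(-3)) - 142)*(-963) = ((-152 - 12) - 142)*(-963) = (-164 - 142)*(-963) = -306*(-963) = 294678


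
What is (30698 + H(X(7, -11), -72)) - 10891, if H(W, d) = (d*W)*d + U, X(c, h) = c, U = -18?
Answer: 56077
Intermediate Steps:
H(W, d) = -18 + W*d**2 (H(W, d) = (d*W)*d - 18 = (W*d)*d - 18 = W*d**2 - 18 = -18 + W*d**2)
(30698 + H(X(7, -11), -72)) - 10891 = (30698 + (-18 + 7*(-72)**2)) - 10891 = (30698 + (-18 + 7*5184)) - 10891 = (30698 + (-18 + 36288)) - 10891 = (30698 + 36270) - 10891 = 66968 - 10891 = 56077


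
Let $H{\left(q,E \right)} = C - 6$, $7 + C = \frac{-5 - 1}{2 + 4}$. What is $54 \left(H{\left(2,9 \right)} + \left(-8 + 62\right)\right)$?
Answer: $2160$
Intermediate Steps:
$C = -8$ ($C = -7 + \frac{-5 - 1}{2 + 4} = -7 - \frac{6}{6} = -7 - 1 = -8$)
$H{\left(q,E \right)} = -14$ ($H{\left(q,E \right)} = -8 - 6 = -14$)
$54 \left(H{\left(2,9 \right)} + \left(-8 + 62\right)\right) = 54 \left(-14 + \left(-8 + 62\right)\right) = 54 \left(-14 + 54\right) = 54 \cdot 40 = 2160$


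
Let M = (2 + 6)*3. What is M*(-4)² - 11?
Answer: 373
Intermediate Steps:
M = 24 (M = 8*3 = 24)
M*(-4)² - 11 = 24*(-4)² - 11 = 24*16 - 11 = 384 - 11 = 373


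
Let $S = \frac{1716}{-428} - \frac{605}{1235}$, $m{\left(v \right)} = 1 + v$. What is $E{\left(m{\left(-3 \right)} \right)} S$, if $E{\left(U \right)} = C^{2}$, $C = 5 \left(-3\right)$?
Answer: $- \frac{26754750}{26429} \approx -1012.3$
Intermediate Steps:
$C = -15$
$S = - \frac{118910}{26429}$ ($S = 1716 \left(- \frac{1}{428}\right) - \frac{121}{247} = - \frac{429}{107} - \frac{121}{247} = - \frac{118910}{26429} \approx -4.4992$)
$E{\left(U \right)} = 225$ ($E{\left(U \right)} = \left(-15\right)^{2} = 225$)
$E{\left(m{\left(-3 \right)} \right)} S = 225 \left(- \frac{118910}{26429}\right) = - \frac{26754750}{26429}$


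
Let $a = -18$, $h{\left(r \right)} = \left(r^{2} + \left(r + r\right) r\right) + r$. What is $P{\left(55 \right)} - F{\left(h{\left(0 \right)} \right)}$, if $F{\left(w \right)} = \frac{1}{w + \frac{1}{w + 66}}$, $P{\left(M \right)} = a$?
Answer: $-84$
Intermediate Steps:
$h{\left(r \right)} = r + 3 r^{2}$ ($h{\left(r \right)} = \left(r^{2} + 2 r r\right) + r = \left(r^{2} + 2 r^{2}\right) + r = 3 r^{2} + r = r + 3 r^{2}$)
$P{\left(M \right)} = -18$
$F{\left(w \right)} = \frac{1}{w + \frac{1}{66 + w}}$
$P{\left(55 \right)} - F{\left(h{\left(0 \right)} \right)} = -18 - \frac{66 + 0 \left(1 + 3 \cdot 0\right)}{1 + \left(0 \left(1 + 3 \cdot 0\right)\right)^{2} + 66 \cdot 0 \left(1 + 3 \cdot 0\right)} = -18 - \frac{66 + 0 \left(1 + 0\right)}{1 + \left(0 \left(1 + 0\right)\right)^{2} + 66 \cdot 0 \left(1 + 0\right)} = -18 - \frac{66 + 0 \cdot 1}{1 + \left(0 \cdot 1\right)^{2} + 66 \cdot 0 \cdot 1} = -18 - \frac{66 + 0}{1 + 0^{2} + 66 \cdot 0} = -18 - \frac{1}{1 + 0 + 0} \cdot 66 = -18 - 1^{-1} \cdot 66 = -18 - 1 \cdot 66 = -18 - 66 = -84$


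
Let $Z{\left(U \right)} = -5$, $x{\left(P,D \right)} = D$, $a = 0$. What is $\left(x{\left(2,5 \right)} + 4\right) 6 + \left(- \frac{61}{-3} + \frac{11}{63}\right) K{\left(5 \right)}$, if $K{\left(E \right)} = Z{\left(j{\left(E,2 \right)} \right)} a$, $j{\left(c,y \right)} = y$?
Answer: $54$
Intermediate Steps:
$K{\left(E \right)} = 0$ ($K{\left(E \right)} = \left(-5\right) 0 = 0$)
$\left(x{\left(2,5 \right)} + 4\right) 6 + \left(- \frac{61}{-3} + \frac{11}{63}\right) K{\left(5 \right)} = \left(5 + 4\right) 6 + \left(- \frac{61}{-3} + \frac{11}{63}\right) 0 = 9 \cdot 6 + \left(\left(-61\right) \left(- \frac{1}{3}\right) + 11 \cdot \frac{1}{63}\right) 0 = 54 + \left(\frac{61}{3} + \frac{11}{63}\right) 0 = 54 + \frac{1292}{63} \cdot 0 = 54 + 0 = 54$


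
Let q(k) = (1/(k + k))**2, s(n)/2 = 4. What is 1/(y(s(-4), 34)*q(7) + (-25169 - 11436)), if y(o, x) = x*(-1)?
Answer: -98/3587307 ≈ -2.7319e-5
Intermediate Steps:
s(n) = 8 (s(n) = 2*4 = 8)
y(o, x) = -x
q(k) = 1/(4*k**2) (q(k) = (1/(2*k))**2 = 1/(4*k**2))
1/(y(s(-4), 34)*q(7) + (-25169 - 11436)) = 1/((-1*34)*((1/4)/7**2) + (-25169 - 11436)) = 1/(-17/(2*49) - 36605) = 1/(-34*1/196 - 36605) = 1/(-17/98 - 36605) = 1/(-3587307/98) = -98/3587307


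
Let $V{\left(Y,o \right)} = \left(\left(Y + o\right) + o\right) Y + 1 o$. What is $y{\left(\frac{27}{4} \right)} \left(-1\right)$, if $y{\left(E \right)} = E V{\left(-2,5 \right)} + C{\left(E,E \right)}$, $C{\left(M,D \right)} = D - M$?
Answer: $\frac{297}{4} \approx 74.25$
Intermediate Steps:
$V{\left(Y,o \right)} = o + Y \left(Y + 2 o\right)$ ($V{\left(Y,o \right)} = \left(Y + 2 o\right) Y + o = Y \left(Y + 2 o\right) + o = o + Y \left(Y + 2 o\right)$)
$y{\left(E \right)} = - 11 E$ ($y{\left(E \right)} = E \left(5 + \left(-2\right)^{2} + 2 \left(-2\right) 5\right) + \left(E - E\right) = E \left(5 + 4 - 20\right) + 0 = E \left(-11\right) + 0 = - 11 E + 0 = - 11 E$)
$y{\left(\frac{27}{4} \right)} \left(-1\right) = - 11 \cdot \frac{27}{4} \left(-1\right) = - 11 \cdot 27 \cdot \frac{1}{4} \left(-1\right) = \left(-11\right) \frac{27}{4} \left(-1\right) = \left(- \frac{297}{4}\right) \left(-1\right) = \frac{297}{4}$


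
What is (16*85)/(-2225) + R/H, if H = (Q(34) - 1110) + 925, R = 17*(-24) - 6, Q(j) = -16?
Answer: 43186/29815 ≈ 1.4485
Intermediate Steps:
R = -414 (R = -408 - 6 = -414)
H = -201 (H = (-16 - 1110) + 925 = -1126 + 925 = -201)
(16*85)/(-2225) + R/H = (16*85)/(-2225) - 414/(-201) = 1360*(-1/2225) - 414*(-1/201) = -272/445 + 138/67 = 43186/29815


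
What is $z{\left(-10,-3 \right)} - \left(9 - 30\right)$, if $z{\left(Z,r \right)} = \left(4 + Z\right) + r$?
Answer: $12$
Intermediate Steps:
$z{\left(Z,r \right)} = 4 + Z + r$
$z{\left(-10,-3 \right)} - \left(9 - 30\right) = \left(4 - 10 - 3\right) - \left(9 - 30\right) = -9 - \left(9 - 30\right) = -9 - -21 = -9 + 21 = 12$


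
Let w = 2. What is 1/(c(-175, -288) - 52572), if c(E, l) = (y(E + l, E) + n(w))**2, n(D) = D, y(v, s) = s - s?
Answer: -1/52568 ≈ -1.9023e-5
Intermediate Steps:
y(v, s) = 0
c(E, l) = 4 (c(E, l) = (0 + 2)**2 = 2**2 = 4)
1/(c(-175, -288) - 52572) = 1/(4 - 52572) = 1/(-52568) = -1/52568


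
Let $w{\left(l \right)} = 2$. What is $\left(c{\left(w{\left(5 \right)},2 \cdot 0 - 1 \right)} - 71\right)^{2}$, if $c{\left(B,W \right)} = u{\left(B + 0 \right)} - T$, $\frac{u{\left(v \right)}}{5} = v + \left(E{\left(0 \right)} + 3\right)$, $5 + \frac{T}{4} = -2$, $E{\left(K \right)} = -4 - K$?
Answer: $1444$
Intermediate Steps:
$T = -28$ ($T = -20 + 4 \left(-2\right) = -20 - 8 = -28$)
$u{\left(v \right)} = -5 + 5 v$ ($u{\left(v \right)} = 5 \left(v + \left(\left(-4 - 0\right) + 3\right)\right) = 5 \left(v + \left(\left(-4 + 0\right) + 3\right)\right) = 5 \left(v + \left(-4 + 3\right)\right) = 5 \left(v - 1\right) = 5 \left(-1 + v\right) = -5 + 5 v$)
$c{\left(B,W \right)} = 23 + 5 B$ ($c{\left(B,W \right)} = \left(-5 + 5 \left(B + 0\right)\right) - -28 = \left(-5 + 5 B\right) + 28 = 23 + 5 B$)
$\left(c{\left(w{\left(5 \right)},2 \cdot 0 - 1 \right)} - 71\right)^{2} = \left(\left(23 + 5 \cdot 2\right) - 71\right)^{2} = \left(\left(23 + 10\right) - 71\right)^{2} = \left(33 - 71\right)^{2} = \left(-38\right)^{2} = 1444$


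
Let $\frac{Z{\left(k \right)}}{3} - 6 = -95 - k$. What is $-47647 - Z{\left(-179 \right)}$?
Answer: $-47917$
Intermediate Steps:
$Z{\left(k \right)} = -267 - 3 k$ ($Z{\left(k \right)} = 18 + 3 \left(-95 - k\right) = 18 - \left(285 + 3 k\right) = -267 - 3 k$)
$-47647 - Z{\left(-179 \right)} = -47647 - \left(-267 - -537\right) = -47647 - \left(-267 + 537\right) = -47647 - 270 = -47917$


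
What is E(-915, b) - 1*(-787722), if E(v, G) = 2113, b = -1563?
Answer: 789835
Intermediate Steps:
E(-915, b) - 1*(-787722) = 2113 - 1*(-787722) = 2113 + 787722 = 789835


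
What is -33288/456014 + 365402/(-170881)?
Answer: -86158357178/38962064167 ≈ -2.2113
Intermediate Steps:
-33288/456014 + 365402/(-170881) = -33288*1/456014 + 365402*(-1/170881) = -16644/228007 - 365402/170881 = -86158357178/38962064167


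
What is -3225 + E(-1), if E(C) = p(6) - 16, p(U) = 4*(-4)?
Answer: -3257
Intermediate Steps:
p(U) = -16
E(C) = -32 (E(C) = -16 - 16 = -32)
-3225 + E(-1) = -3225 - 32 = -3257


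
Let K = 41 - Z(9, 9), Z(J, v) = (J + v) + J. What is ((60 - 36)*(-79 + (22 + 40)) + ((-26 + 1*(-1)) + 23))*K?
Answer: -5768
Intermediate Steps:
Z(J, v) = v + 2*J
K = 14 (K = 41 - (9 + 2*9) = 41 - (9 + 18) = 41 - 1*27 = 41 - 27 = 14)
((60 - 36)*(-79 + (22 + 40)) + ((-26 + 1*(-1)) + 23))*K = ((60 - 36)*(-79 + (22 + 40)) + ((-26 + 1*(-1)) + 23))*14 = (24*(-79 + 62) + ((-26 - 1) + 23))*14 = (24*(-17) + (-27 + 23))*14 = (-408 - 4)*14 = -412*14 = -5768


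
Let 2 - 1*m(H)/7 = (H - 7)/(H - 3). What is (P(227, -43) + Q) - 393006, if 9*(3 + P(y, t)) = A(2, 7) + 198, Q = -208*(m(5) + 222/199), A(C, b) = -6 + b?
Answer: -712078190/1791 ≈ -3.9759e+5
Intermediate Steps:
m(H) = 14 - 7*(-7 + H)/(-3 + H) (m(H) = 14 - 7*(H - 7)/(H - 3) = 14 - 7*(-7 + H)/(-3 + H))
Q = -915408/199 (Q = -208*(7*(1 + 5)/(-3 + 5) + 222/199) = -208*(7*6/2 + 222*(1/199)) = -208*(7*(½)*6 + 222/199) = -208*(21 + 222/199) = -208*4401/199 = -915408/199 ≈ -4600.0)
P(y, t) = 172/9 (P(y, t) = -3 + ((-6 + 7) + 198)/9 = -3 + (1 + 198)/9 = -3 + (⅑)*199 = -3 + 199/9 = 172/9)
(P(227, -43) + Q) - 393006 = (172/9 - 915408/199) - 393006 = -8204444/1791 - 393006 = -712078190/1791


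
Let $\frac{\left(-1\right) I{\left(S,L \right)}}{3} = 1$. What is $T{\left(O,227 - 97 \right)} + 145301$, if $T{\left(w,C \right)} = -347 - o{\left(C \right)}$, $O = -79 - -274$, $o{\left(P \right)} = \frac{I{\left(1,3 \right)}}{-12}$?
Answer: $\frac{579815}{4} \approx 1.4495 \cdot 10^{5}$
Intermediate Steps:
$I{\left(S,L \right)} = -3$ ($I{\left(S,L \right)} = \left(-3\right) 1 = -3$)
$o{\left(P \right)} = \frac{1}{4}$ ($o{\left(P \right)} = - \frac{3}{-12} = \left(-3\right) \left(- \frac{1}{12}\right) = \frac{1}{4}$)
$O = 195$ ($O = -79 + 274 = 195$)
$T{\left(w,C \right)} = - \frac{1389}{4}$ ($T{\left(w,C \right)} = -347 - \frac{1}{4} = - \frac{1389}{4}$)
$T{\left(O,227 - 97 \right)} + 145301 = - \frac{1389}{4} + 145301 = \frac{579815}{4}$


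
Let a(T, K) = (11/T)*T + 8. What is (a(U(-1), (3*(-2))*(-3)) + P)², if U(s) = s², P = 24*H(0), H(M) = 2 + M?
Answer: 4489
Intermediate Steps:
P = 48 (P = 24*(2 + 0) = 24*2 = 48)
a(T, K) = 19 (a(T, K) = 11 + 8 = 19)
(a(U(-1), (3*(-2))*(-3)) + P)² = (19 + 48)² = 67² = 4489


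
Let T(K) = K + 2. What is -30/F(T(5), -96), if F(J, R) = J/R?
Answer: 2880/7 ≈ 411.43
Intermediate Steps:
T(K) = 2 + K
-30/F(T(5), -96) = -30*(-96/(2 + 5)) = -30/(7*(-1/96)) = -30/(-7/96) = -30*(-96/7) = 2880/7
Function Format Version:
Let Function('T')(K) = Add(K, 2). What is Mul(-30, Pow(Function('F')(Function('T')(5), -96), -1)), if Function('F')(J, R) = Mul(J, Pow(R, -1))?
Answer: Rational(2880, 7) ≈ 411.43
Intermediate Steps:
Function('T')(K) = Add(2, K)
Mul(-30, Pow(Function('F')(Function('T')(5), -96), -1)) = Mul(-30, Pow(Mul(Add(2, 5), Pow(-96, -1)), -1)) = Mul(-30, Pow(Mul(7, Rational(-1, 96)), -1)) = Mul(-30, Pow(Rational(-7, 96), -1)) = Mul(-30, Rational(-96, 7)) = Rational(2880, 7)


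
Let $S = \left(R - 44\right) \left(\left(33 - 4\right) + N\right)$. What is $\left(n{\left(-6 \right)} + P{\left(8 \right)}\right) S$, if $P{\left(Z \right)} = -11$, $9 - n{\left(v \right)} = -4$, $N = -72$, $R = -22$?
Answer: $5676$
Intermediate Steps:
$n{\left(v \right)} = 13$ ($n{\left(v \right)} = 9 - -4 = 9 + 4 = 13$)
$S = 2838$ ($S = \left(-22 - 44\right) \left(\left(33 - 4\right) - 72\right) = - 66 \left(29 - 72\right) = \left(-66\right) \left(-43\right) = 2838$)
$\left(n{\left(-6 \right)} + P{\left(8 \right)}\right) S = \left(13 - 11\right) 2838 = 2 \cdot 2838 = 5676$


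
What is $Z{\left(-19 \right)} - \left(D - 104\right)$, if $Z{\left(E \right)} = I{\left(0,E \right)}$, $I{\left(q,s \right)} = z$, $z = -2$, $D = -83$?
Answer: $185$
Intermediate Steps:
$I{\left(q,s \right)} = -2$
$Z{\left(E \right)} = -2$
$Z{\left(-19 \right)} - \left(D - 104\right) = -2 - \left(-83 - 104\right) = -2 - -187 = -2 + 187 = 185$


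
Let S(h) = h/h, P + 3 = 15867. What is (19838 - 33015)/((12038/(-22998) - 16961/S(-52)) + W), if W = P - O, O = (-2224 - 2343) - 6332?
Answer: -151522323/112707179 ≈ -1.3444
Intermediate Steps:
P = 15864 (P = -3 + 15867 = 15864)
S(h) = 1
O = -10899 (O = -4567 - 6332 = -10899)
W = 26763 (W = 15864 - 1*(-10899) = 15864 + 10899 = 26763)
(19838 - 33015)/((12038/(-22998) - 16961/S(-52)) + W) = (19838 - 33015)/((12038/(-22998) - 16961/1) + 26763) = -13177/((12038*(-1/22998) - 16961*1) + 26763) = -13177/((-6019/11499 - 16961) + 26763) = -13177/(-195040558/11499 + 26763) = -13177/112707179/11499 = -13177*11499/112707179 = -151522323/112707179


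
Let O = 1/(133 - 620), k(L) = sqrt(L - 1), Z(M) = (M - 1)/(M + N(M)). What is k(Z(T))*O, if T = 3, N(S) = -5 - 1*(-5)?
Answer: -I*sqrt(3)/1461 ≈ -0.0011855*I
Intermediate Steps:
N(S) = 0 (N(S) = -5 + 5 = 0)
Z(M) = (-1 + M)/M (Z(M) = (M - 1)/(M + 0) = (-1 + M)/M)
k(L) = sqrt(-1 + L)
O = -1/487 (O = 1/(-487) = -1/487 ≈ -0.0020534)
k(Z(T))*O = sqrt(-1 + (-1 + 3)/3)*(-1/487) = sqrt(-1 + (1/3)*2)*(-1/487) = sqrt(-1 + 2/3)*(-1/487) = sqrt(-1/3)*(-1/487) = (I*sqrt(3)/3)*(-1/487) = -I*sqrt(3)/1461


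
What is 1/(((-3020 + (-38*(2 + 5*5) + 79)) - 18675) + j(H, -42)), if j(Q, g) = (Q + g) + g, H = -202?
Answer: -1/22928 ≈ -4.3615e-5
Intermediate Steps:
j(Q, g) = Q + 2*g
1/(((-3020 + (-38*(2 + 5*5) + 79)) - 18675) + j(H, -42)) = 1/(((-3020 + (-38*(2 + 5*5) + 79)) - 18675) + (-202 + 2*(-42))) = 1/(((-3020 + (-38*(2 + 25) + 79)) - 18675) + (-202 - 84)) = 1/(((-3020 + (-38*27 + 79)) - 18675) - 286) = 1/(((-3020 + (-1026 + 79)) - 18675) - 286) = 1/(((-3020 - 947) - 18675) - 286) = 1/((-3967 - 18675) - 286) = 1/(-22642 - 286) = 1/(-22928) = -1/22928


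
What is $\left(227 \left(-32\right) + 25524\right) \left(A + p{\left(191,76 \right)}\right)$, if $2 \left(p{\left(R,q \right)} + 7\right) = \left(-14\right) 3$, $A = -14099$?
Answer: $-257959020$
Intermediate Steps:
$p{\left(R,q \right)} = -28$ ($p{\left(R,q \right)} = -7 + \frac{\left(-14\right) 3}{2} = -7 + \frac{1}{2} \left(-42\right) = -7 - 21 = -28$)
$\left(227 \left(-32\right) + 25524\right) \left(A + p{\left(191,76 \right)}\right) = \left(227 \left(-32\right) + 25524\right) \left(-14099 - 28\right) = \left(-7264 + 25524\right) \left(-14127\right) = 18260 \left(-14127\right) = -257959020$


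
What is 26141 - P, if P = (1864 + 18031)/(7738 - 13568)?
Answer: 30484385/1166 ≈ 26144.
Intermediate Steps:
P = -3979/1166 (P = 19895/(-5830) = 19895*(-1/5830) = -3979/1166 ≈ -3.4125)
26141 - P = 26141 - 1*(-3979/1166) = 26141 + 3979/1166 = 30484385/1166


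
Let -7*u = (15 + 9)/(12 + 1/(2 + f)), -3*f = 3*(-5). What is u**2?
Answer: 576/7225 ≈ 0.079723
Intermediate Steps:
f = 5 (f = -(-5) = -1/3*(-15) = 5)
u = -24/85 (u = -(15 + 9)/(7*(12 + 1/(2 + 5))) = -24/(7*(12 + 1/7)) = -24/(7*85/7) = -24*7/(7*85) = -1/7*168/85 = -24/85 ≈ -0.28235)
u**2 = (-24/85)**2 = 576/7225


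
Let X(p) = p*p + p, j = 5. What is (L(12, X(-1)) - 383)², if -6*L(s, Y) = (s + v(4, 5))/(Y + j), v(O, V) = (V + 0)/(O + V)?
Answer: 10717011529/72900 ≈ 1.4701e+5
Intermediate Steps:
X(p) = p + p² (X(p) = p² + p = p + p²)
v(O, V) = V/(O + V)
L(s, Y) = -(5/9 + s)/(6*(5 + Y)) (L(s, Y) = -(s + 5/(4 + 5))/(6*(Y + 5)) = -(s + 5/9)/(6*(5 + Y)) = -(5/9 + s)/(6*(5 + Y)))
(L(12, X(-1)) - 383)² = ((-5 - 9*12)/(54*(5 - (1 - 1))) - 383)² = ((-5 - 108)/(54*(5 - 1*0)) - 383)² = ((1/54)*(-113)/(5 + 0) - 383)² = ((1/54)*(-113)/5 - 383)² = ((1/54)*(⅕)*(-113) - 383)² = (-113/270 - 383)² = (-103523/270)² = 10717011529/72900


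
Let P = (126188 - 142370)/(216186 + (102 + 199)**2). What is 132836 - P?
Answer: 40752374114/306787 ≈ 1.3284e+5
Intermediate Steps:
P = -16182/306787 (P = -16182/(216186 + 301**2) = -16182/(216186 + 90601) = -16182/306787 ≈ -0.052747)
132836 - P = 132836 - 1*(-16182/306787) = 132836 + 16182/306787 = 40752374114/306787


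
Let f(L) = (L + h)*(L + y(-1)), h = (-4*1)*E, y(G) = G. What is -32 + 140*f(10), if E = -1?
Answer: 17608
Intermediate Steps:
h = 4 (h = -4*1*(-1) = -4*(-1) = 4)
f(L) = (-1 + L)*(4 + L) (f(L) = (L + 4)*(L - 1) = (4 + L)*(-1 + L) = (-1 + L)*(4 + L))
-32 + 140*f(10) = -32 + 140*(-4 + 10**2 + 3*10) = -32 + 140*(-4 + 100 + 30) = -32 + 140*126 = -32 + 17640 = 17608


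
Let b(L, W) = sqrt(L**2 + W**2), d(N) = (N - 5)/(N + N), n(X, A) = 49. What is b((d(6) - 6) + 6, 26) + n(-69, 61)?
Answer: 49 + sqrt(97345)/12 ≈ 75.000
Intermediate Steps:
d(N) = (-5 + N)/(2*N) (d(N) = (-5 + N)/((2*N)) = (-5 + N)*(1/(2*N)) = (-5 + N)/(2*N))
b((d(6) - 6) + 6, 26) + n(-69, 61) = sqrt((((1/2)*(-5 + 6)/6 - 6) + 6)**2 + 26**2) + 49 = sqrt((((1/2)*(1/6)*1 - 6) + 6)**2 + 676) + 49 = sqrt(((1/12 - 6) + 6)**2 + 676) + 49 = sqrt((-71/12 + 6)**2 + 676) + 49 = sqrt((1/12)**2 + 676) + 49 = sqrt(1/144 + 676) + 49 = sqrt(97345/144) + 49 = sqrt(97345)/12 + 49 = 49 + sqrt(97345)/12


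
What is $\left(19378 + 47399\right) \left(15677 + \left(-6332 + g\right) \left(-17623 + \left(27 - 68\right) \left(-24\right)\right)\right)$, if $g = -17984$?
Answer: $27018615325977$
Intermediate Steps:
$\left(19378 + 47399\right) \left(15677 + \left(-6332 + g\right) \left(-17623 + \left(27 - 68\right) \left(-24\right)\right)\right) = \left(19378 + 47399\right) \left(15677 + \left(-6332 - 17984\right) \left(-17623 + \left(27 - 68\right) \left(-24\right)\right)\right) = 66777 \left(15677 - 24316 \left(-17623 - -984\right)\right) = 66777 \left(15677 - 24316 \left(-17623 + 984\right)\right) = 66777 \left(15677 - -404593924\right) = 66777 \left(15677 + 404593924\right) = 66777 \cdot 404609601 = 27018615325977$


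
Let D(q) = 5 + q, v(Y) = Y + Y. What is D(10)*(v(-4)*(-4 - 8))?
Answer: 1440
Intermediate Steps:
v(Y) = 2*Y
D(10)*(v(-4)*(-4 - 8)) = (5 + 10)*((2*(-4))*(-4 - 8)) = 15*(-8*(-12)) = 15*96 = 1440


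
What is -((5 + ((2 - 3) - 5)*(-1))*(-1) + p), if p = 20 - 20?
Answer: 11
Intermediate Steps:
p = 0
-((5 + ((2 - 3) - 5)*(-1))*(-1) + p) = -((5 + ((2 - 3) - 5)*(-1))*(-1) + 0) = -((5 + (-1 - 5)*(-1))*(-1) + 0) = -((5 - 6*(-1))*(-1) + 0) = -((5 + 6)*(-1) + 0) = -(11*(-1) + 0) = -(-11 + 0) = -1*(-11) = 11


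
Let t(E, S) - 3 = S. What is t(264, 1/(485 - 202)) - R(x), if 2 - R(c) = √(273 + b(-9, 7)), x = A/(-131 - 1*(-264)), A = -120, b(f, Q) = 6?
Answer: 284/283 + 3*√31 ≈ 17.707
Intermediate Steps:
t(E, S) = 3 + S
x = -120/133 (x = -120/(-131 - 1*(-264)) = -120/(-131 + 264) = -120/133 ≈ -0.90226)
R(c) = 2 - 3*√31 (R(c) = 2 - √(273 + 6) = 2 - √279 = 2 - 3*√31)
t(264, 1/(485 - 202)) - R(x) = (3 + 1/(485 - 202)) - (2 - 3*√31) = (3 + 1/283) + (-2 + 3*√31) = 850/283 + (-2 + 3*√31) = 284/283 + 3*√31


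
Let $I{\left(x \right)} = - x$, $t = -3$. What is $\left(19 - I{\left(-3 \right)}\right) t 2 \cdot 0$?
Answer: $0$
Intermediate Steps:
$\left(19 - I{\left(-3 \right)}\right) t 2 \cdot 0 = \left(19 - \left(-1\right) \left(-3\right)\right) \left(-3\right) 2 \cdot 0 = \left(19 - 3\right) \left(-3\right) 0 = 16 \left(-3\right) 0 = \left(-48\right) 0 = 0$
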